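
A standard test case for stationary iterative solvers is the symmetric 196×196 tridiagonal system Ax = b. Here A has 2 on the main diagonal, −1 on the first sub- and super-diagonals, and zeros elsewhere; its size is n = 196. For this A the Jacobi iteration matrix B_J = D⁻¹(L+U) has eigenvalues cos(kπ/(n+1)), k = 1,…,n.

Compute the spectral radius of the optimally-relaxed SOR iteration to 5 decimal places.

ρ_J = max_k |cos(kπ/197)| = cos(π/197) = 0.99987
root = sin(π/197) = 0.015946  (since 1−cos² = sin²).
ω* = 2 / (1 + 0.015946) = 2 / 1.015946 ≈ 1.96861.
ρ_SOR = ω* − 1 ≈ 0.96861.

ρ_SOR = 0.96861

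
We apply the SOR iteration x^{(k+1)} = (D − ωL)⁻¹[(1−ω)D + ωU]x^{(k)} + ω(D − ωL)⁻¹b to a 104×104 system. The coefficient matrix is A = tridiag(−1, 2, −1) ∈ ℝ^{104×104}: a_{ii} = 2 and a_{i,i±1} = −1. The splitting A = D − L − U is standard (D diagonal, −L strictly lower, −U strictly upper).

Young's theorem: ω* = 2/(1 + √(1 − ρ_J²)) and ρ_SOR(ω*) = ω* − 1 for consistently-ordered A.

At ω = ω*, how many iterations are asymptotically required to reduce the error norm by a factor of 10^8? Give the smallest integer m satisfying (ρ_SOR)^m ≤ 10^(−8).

m = 308

ρ_J = max_k |cos(kπ/105)| = cos(π/105) = 0.9995524
1 − cos²(π/105) = sin²(π/105) ⇒ √(1−ρ_J²) = sin(π/105) = 0.0299155.
Young: ω* = 2/(1+√(1−ρ_J²)) = 2/(1+0.0299155) = 2/1.0299155 = 1.9419069.
and ρ(B_{ω*}) = 1.9419069 − 1 = 0.9419069.
ρ_SOR^m ≤ 10^(−8) ⇔ m ≥ 8·ln10/(−ln 0.9419069) = 18.4207/0.0598488 = 307.787; m = ⌈307.787⌉ = 308.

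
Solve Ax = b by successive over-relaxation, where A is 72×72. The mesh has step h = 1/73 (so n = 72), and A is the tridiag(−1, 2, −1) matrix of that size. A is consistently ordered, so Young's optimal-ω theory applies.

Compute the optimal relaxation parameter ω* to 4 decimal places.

ω* = 1.9175

spectrum of D⁻¹(L+U) = {cos(kπ/73) : 1≤k≤72}; ρ_J = cos(π/73) = 0.9991.
√(1 − cos²(π/73)) = sin(π/73) ≈ 0.04302.
Young: ω* = 2/(1+√(1−ρ_J²)) = 2/(1+0.04302) = 2/1.04302 = 1.9175.
ρ(B_{ω*}) = ω*−1 = 0.9175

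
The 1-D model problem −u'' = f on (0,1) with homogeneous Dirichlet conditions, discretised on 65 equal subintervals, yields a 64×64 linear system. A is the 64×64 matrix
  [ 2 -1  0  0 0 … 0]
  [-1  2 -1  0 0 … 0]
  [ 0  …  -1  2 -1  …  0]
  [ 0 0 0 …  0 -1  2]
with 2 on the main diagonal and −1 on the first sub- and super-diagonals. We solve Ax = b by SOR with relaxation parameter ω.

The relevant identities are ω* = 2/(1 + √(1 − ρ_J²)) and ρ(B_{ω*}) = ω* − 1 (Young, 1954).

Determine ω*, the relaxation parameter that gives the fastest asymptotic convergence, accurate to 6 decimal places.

ω* = 1.907826

With n=64, ρ(Jacobi) = cos(π/65) = 0.998832.
root = sin(π/65) = 0.0483134  (since 1−cos² = sin²).
So ω* = 2/1.0483134 = 1.907826 (Young).
and ρ(B_{ω*}) = 1.907826 − 1 = 0.907826.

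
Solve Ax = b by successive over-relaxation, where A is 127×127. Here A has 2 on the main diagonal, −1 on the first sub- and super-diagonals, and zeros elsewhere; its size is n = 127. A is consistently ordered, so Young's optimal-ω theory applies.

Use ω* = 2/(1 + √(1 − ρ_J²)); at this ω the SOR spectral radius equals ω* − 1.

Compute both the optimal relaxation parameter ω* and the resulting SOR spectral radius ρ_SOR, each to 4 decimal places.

ω* = 1.9521, ρ_SOR = 0.9521

[ρ_J] n=127: ρ(B_J) = cos(π/(n+1)) = cos(π/128) = 0.9997.
√(1−ρ_J²) = |sin(π/128)| = 0.02454
Then 2/(1+√(1−ρ_J²)) = 2/(1+0.02454); ω* = 2/1.02454 = 1.9521.
At ω = 1.9521 every |λ(B_ω)| = ω−1, so ρ_SOR = 0.9521.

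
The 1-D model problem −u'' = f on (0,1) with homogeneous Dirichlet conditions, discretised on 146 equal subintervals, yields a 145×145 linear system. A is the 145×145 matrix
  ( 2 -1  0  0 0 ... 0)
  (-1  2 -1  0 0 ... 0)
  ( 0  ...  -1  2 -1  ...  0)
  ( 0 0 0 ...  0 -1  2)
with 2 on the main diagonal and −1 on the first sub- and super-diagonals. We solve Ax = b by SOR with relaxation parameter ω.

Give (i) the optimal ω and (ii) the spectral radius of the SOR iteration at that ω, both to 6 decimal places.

½·tridiag(1,0,1) at n=145: λ_k = cos(kπ/146); max |λ| at k=1 ⇒ ρ_J = cos(π/146) ≈ 0.999769.
√(1−ρ_J²) = |sin(π/146)| = 0.0215161
Young: ω* = 2/(1+√(1−ρ_J²)) = 2/(1+0.0215161) = 2/1.0215161 = 1.957874.
[ρ_SOR] ω* − 1 = 0.957874.

ω* = 1.957874, ρ_SOR = 0.957874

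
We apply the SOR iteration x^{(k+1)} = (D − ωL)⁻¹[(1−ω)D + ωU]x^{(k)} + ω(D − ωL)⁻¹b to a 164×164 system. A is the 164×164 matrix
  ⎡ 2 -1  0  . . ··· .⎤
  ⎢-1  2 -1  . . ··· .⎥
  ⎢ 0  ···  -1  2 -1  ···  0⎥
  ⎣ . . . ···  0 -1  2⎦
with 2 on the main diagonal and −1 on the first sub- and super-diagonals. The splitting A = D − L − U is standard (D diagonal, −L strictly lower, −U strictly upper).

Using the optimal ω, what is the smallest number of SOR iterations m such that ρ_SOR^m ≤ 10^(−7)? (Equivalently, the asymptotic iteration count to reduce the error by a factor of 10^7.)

With n=164, ρ(Jacobi) = cos(π/165) = 0.9998187.
√(1−ρ_J²) = |sin(π/165)| = 0.0190388
ω* = 2/(1 + 0.0190388) = 2/1.0190388 = 1.9626338.
and ρ(B_{ω*}) = 1.9626338 − 1 = 0.9626338.
For 7 digits: m = 7·ln10 / (−ln 0.9626338) = 16.1181/0.0380822 = 423.245; round up → m = 424.

m = 424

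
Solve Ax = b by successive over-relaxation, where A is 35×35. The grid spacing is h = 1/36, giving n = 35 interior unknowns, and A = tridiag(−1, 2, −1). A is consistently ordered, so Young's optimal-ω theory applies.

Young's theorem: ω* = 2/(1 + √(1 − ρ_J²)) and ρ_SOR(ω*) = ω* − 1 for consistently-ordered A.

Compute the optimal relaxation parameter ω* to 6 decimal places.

ω* = 1.839663

B_J for the 35×35 system has eigenvalues cos(kπ/36); ρ_J = cos(π/36) = 0.996195.
√(1−ρ_J²) simplifies to sin(π/36) = 0.0871557.
ω* = 2/(1+0.0871557) = 1.839663
At ω = 1.839663 every |λ(B_ω)| = ω−1, so ρ_SOR = 0.839663.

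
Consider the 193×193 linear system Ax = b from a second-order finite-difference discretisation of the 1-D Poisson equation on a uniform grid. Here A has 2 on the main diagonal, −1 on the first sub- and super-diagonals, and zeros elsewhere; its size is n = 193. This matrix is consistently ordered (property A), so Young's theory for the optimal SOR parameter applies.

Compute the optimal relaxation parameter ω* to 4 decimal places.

ω* = 1.9681

[ρ_J] n=193: ρ(B_J) = cos(π/(n+1)) = cos(π/194) = 0.9999.
√(1−ρ_J²) simplifies to sin(π/194) = 0.01619.
ω* = 2/(1 + 0.01619) = 2/1.01619 = 1.9681.
Hence ρ(B_{ω*}) = 1.9681 − 1 = 0.9681.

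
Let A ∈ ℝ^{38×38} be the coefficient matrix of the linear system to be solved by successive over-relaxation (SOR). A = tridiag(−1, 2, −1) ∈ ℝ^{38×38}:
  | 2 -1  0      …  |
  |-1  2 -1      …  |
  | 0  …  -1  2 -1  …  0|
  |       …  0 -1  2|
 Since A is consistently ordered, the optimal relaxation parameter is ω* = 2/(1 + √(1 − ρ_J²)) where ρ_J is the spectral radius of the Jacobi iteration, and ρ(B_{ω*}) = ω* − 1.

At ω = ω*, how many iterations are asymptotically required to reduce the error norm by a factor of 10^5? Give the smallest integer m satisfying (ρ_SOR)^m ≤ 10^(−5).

[ρ_J] n=38: ρ(B_J) = cos(π/(n+1)) = cos(π/39) = 0.9967573.
√(1−ρ_J²) = |sin(π/39)| = 0.0804666
Young: ω* = 2/(1+√(1−ρ_J²)) = 2/(1+0.0804666) = 2/1.0804666 = 1.8510521.
and ρ(B_{ω*}) = 1.8510521 − 1 = 0.8510521.
(0.8510521)^m ≤ 10^{−5}  ⇒  m·ln(0.8510521) ≤ −5·ln10  ⇒  m ≥ 71.384  ⇒  m = 72

m = 72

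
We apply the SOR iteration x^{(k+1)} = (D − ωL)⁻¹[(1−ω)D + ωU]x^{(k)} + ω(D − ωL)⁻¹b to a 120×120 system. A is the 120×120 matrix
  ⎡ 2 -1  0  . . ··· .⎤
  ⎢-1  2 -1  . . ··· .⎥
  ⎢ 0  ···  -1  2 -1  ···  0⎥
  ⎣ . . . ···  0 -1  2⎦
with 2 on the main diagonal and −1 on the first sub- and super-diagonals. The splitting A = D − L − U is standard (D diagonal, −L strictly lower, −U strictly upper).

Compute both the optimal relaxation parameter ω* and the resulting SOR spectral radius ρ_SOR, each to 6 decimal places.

ω* = 1.949392, ρ_SOR = 0.949392

B_J for the 120×120 system has eigenvalues cos(kπ/121); ρ_J = cos(π/121) = 0.999663.
√(1−ρ_J²) = |sin(π/121)| = 0.0259607
So ω* = 2/1.0259607 = 1.949392 (Young).
ρ_SOR = ω* − 1 ≈ 0.949392.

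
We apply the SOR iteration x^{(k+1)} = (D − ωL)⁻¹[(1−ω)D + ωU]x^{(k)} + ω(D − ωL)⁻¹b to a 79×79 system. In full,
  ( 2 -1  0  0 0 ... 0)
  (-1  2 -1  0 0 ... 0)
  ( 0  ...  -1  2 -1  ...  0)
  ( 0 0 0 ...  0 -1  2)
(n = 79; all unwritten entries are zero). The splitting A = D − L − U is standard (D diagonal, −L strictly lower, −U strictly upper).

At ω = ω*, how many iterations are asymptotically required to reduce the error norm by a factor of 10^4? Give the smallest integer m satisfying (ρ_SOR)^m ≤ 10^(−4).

m = 118

With n=79, ρ(Jacobi) = cos(π/80) = 0.9992290.
√(1 − cos²(π/80)) = sin(π/80) ≈ 0.0392598.
ω* = 2 / (1 + 0.0392598) = 2 / 1.0392598 ≈ 1.9244466.
ρ_SOR = ω* − 1 = 1.9244466 − 1 = 0.9244466.
Need (0.9244466)^m ≤ 10^(−4): m ≥ 4·ln10/|ln 0.9244466| = 9.21034/0.07856 = 117.240 ⇒ m = 118.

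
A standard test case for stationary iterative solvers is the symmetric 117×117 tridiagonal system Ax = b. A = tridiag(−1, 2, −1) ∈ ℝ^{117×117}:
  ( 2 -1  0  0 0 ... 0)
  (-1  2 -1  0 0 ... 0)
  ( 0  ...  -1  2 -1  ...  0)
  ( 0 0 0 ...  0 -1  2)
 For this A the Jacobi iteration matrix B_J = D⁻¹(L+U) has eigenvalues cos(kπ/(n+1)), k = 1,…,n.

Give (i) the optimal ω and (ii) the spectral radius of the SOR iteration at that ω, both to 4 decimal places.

B_J for the 117×117 system has eigenvalues cos(kπ/118); ρ_J = cos(π/118) = 0.9996.
√(1−ρ_J²) simplifies to sin(π/118) = 0.02662.
ω* = 2 / (1 + 0.02662) = 2 / 1.02662 ≈ 1.9481.
ρ_SOR = ω* − 1 = 1.9481 − 1 = 0.9481.

ω* = 1.9481, ρ_SOR = 0.9481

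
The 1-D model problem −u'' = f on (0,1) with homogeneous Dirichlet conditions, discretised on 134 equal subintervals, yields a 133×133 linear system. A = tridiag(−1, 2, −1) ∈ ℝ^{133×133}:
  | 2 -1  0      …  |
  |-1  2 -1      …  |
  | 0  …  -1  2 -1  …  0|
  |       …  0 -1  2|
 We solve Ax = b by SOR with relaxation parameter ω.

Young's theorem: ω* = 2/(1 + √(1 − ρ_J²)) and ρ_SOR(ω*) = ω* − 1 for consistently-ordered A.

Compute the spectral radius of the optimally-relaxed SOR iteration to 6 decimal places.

[ρ_J] n=133: ρ(B_J) = cos(π/(n+1)) = cos(π/134) = 0.999725.
√(1−ρ_J²) = |sin(π/134)| = 0.0234426
ω* = 2 / (1 + 0.0234426) = 2 / 1.0234426 ≈ 1.954189.
ρ(B_{ω*}) = ω*−1 = 0.954189

ρ_SOR = 0.954189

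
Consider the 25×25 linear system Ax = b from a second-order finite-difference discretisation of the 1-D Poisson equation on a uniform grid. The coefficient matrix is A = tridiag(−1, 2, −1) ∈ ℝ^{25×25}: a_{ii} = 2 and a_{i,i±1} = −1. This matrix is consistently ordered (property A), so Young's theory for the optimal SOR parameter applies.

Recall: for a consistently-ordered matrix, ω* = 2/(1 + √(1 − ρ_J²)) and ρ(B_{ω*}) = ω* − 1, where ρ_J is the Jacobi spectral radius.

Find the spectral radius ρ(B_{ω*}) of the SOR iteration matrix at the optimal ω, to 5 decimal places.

ρ_SOR = 0.78486

½·tridiag(1,0,1) at n=25: λ_k = cos(kπ/26); max |λ| at k=1 ⇒ ρ_J = cos(π/26) ≈ 0.99271.
√(1−ρ_J²) = |sin(π/26)| = 0.120537
ω* = 2/(1 + 0.120537) = 2/1.120537 = 1.78486.
ρ_SOR = ω* − 1 ≈ 0.78486.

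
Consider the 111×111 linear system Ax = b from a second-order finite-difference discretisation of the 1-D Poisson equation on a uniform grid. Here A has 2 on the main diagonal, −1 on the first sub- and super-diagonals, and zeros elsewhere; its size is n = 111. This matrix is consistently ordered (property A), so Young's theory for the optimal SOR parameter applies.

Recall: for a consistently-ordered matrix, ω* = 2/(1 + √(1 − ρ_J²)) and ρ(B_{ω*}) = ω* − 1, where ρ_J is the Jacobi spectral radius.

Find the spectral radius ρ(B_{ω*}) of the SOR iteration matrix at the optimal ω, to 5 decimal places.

ρ_SOR = 0.94544

½·tridiag(1,0,1) at n=111: λ_k = cos(kπ/112); max |λ| at k=1 ⇒ ρ_J = cos(π/112) ≈ 0.99961.
√(1 − cos²(π/112)) = sin(π/112) ≈ 0.028046.
So ω* = 2/1.028046 = 1.94544 (Young).
ρ_SOR = ω* − 1 ≈ 0.94544.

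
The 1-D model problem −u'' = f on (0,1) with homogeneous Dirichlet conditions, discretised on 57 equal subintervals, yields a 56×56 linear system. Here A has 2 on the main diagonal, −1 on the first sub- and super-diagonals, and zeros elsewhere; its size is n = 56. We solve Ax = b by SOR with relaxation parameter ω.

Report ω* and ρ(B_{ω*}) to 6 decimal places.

B_J for the 56×56 system has eigenvalues cos(kπ/57); ρ_J = cos(π/57) = 0.998482.
√(1−ρ_J²) = |sin(π/57)| = 0.0550878
Young: ω* = 2/(1+√(1−ρ_J²)) = 2/(1+0.0550878) = 2/1.0550878 = 1.895577.
Hence ρ(B_{ω*}) = 1.895577 − 1 = 0.895577.

ω* = 1.895577, ρ_SOR = 0.895577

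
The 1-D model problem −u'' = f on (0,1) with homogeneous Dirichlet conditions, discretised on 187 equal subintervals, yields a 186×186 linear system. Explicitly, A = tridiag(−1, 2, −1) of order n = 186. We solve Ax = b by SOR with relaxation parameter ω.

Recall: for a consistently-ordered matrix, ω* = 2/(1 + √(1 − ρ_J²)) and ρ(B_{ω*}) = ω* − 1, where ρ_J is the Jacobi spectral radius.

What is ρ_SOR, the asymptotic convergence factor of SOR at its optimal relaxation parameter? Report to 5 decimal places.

ρ_SOR = 0.96696

n=186: λ(B_J) = 1 − λ(A)/2 = cos(kπ/187); k=1 gives ρ_J = 0.99986.
√(1 − cos²(π/187)) = sin(π/187) ≈ 0.016799.
Young: ω* = 2/(1+√(1−ρ_J²)) = 2/(1+0.016799) = 2/1.016799 = 1.96696.
ρ_SOR = ω* − 1 = 1.96696 − 1 = 0.96696.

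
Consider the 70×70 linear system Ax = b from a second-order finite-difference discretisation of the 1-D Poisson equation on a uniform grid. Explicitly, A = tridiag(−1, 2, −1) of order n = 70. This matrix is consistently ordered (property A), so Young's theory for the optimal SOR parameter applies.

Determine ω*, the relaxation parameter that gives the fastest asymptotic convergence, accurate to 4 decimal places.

ω* = 1.9153

n=70: λ(B_J) = 1 − λ(A)/2 = cos(kπ/71); k=1 gives ρ_J = 0.9990.
√(1−ρ_J²) simplifies to sin(π/71) = 0.04423.
[ω*] 2 ÷ (1 + 0.04423) = 2 ÷ 1.04423 = 1.9153.
and ρ(B_{ω*}) = 1.9153 − 1 = 0.9153.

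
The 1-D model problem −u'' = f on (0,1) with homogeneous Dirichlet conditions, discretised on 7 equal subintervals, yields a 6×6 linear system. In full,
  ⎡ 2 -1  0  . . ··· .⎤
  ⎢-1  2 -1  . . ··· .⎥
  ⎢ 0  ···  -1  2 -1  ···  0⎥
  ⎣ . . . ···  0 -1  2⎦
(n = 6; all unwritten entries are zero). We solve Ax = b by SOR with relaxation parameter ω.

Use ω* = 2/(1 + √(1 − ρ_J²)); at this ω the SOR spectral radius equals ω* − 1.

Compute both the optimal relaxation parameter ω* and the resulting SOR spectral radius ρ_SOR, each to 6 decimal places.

ω* = 1.394813, ρ_SOR = 0.394813

[ρ_J] n=6: ρ(B_J) = cos(π/(n+1)) = cos(π/7) = 0.900969.
√(1−ρ_J²) = |sin(π/7)| = 0.4338837
ω* = 2/(1 + 0.4338837) = 2/1.4338837 = 1.394813.
Hence ρ(B_{ω*}) = 1.394813 − 1 = 0.394813.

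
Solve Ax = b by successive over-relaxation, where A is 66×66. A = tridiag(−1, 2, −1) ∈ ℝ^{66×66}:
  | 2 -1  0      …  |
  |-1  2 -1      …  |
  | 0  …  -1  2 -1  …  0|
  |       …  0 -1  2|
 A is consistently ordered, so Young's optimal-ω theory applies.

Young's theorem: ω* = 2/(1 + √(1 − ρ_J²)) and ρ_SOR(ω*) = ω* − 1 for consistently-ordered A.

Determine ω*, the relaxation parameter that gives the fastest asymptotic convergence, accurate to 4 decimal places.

spectrum of D⁻¹(L+U) = {cos(kπ/67) : 1≤k≤66}; ρ_J = cos(π/67) = 0.9989.
√(1−ρ_J²) = |sin(π/67)| = 0.04687
Then 2/(1+√(1−ρ_J²)) = 2/(1+0.04687); ω* = 2/1.04687 = 1.9105.
and ρ(B_{ω*}) = 1.9105 − 1 = 0.9105.

ω* = 1.9105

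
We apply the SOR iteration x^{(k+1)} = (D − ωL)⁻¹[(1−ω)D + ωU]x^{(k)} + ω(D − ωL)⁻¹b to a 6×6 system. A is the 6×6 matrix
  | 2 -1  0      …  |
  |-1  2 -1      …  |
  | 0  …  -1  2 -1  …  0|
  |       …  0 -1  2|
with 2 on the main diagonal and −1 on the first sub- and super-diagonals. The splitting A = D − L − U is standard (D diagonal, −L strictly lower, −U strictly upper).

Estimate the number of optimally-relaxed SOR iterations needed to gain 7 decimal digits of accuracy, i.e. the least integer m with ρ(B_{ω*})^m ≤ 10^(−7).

spectrum of D⁻¹(L+U) = {cos(kπ/7) : 1≤k≤6}; ρ_J = cos(π/7) = 0.9009689.
1 − cos²(π/7) = sin²(π/7) ⇒ √(1−ρ_J²) = sin(π/7) = 0.4338837.
ω* = 2 / (1 + 0.4338837) = 2 / 1.4338837 ≈ 1.3948133.
[ρ_SOR] ω* − 1 = 0.3948133.
m ≥ 7·ln10 / (−ln 0.3948133) = 17.344; smallest integer m = 18.

m = 18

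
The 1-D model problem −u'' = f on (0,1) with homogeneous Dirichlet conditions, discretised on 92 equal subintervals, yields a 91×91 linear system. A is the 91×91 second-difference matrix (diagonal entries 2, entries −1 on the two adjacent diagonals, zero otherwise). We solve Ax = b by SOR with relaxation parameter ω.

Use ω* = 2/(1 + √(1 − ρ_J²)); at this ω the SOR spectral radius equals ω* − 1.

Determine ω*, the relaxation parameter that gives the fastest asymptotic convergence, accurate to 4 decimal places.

ω* = 1.9340

spectrum of D⁻¹(L+U) = {cos(kπ/92) : 1≤k≤91}; ρ_J = cos(π/92) = 0.9994.
root = sin(π/92) = 0.03414  (since 1−cos² = sin²).
ω* = 2 / (1 + 0.03414) = 2 / 1.03414 ≈ 1.9340.
and ρ(B_{ω*}) = 1.9340 − 1 = 0.9340.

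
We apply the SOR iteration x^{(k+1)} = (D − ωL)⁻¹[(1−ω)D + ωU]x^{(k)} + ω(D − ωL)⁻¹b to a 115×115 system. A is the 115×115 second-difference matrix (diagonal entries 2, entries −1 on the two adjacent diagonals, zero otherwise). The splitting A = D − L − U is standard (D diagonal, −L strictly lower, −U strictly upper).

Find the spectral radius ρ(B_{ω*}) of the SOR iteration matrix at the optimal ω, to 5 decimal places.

With n=115, ρ(Jacobi) = cos(π/116) = 0.99963.
1 − cos²(π/116) = sin²(π/116) ⇒ √(1−ρ_J²) = sin(π/116) = 0.027079.
[ω*] 2 ÷ (1 + 0.027079) = 2 ÷ 1.027079 = 1.94727.
At ω = 1.94727 every |λ(B_ω)| = ω−1, so ρ_SOR = 0.94727.

ρ_SOR = 0.94727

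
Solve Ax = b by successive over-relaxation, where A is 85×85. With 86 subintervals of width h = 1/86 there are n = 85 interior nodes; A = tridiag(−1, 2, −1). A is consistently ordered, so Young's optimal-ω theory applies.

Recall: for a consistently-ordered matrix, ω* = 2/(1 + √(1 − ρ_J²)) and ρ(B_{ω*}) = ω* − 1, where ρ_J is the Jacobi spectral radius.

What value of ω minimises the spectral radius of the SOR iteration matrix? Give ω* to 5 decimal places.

ω* = 1.92953

ρ_J = max_k |cos(kπ/86)| = cos(π/86) = 0.99933
1 − cos²(π/86) = sin²(π/86) ⇒ √(1−ρ_J²) = sin(π/86) = 0.036522.
[ω*] 2 ÷ (1 + 0.036522) = 2 ÷ 1.036522 = 1.92953.
ρ_SOR = ω* − 1 = 1.92953 − 1 = 0.92953.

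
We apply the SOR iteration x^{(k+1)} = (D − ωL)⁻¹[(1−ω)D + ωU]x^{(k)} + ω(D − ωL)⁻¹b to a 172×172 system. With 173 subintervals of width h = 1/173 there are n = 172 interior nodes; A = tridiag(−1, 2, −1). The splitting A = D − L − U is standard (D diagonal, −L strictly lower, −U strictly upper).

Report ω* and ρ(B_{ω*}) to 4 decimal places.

B_J for the 172×172 system has eigenvalues cos(kπ/173); ρ_J = cos(π/173) = 0.9998.
√(1 − cos²(π/173)) = sin(π/173) ≈ 0.01816.
ω* = 2 / (1 + 0.01816) = 2 / 1.01816 ≈ 1.9643.
At ω = 1.9643 every |λ(B_ω)| = ω−1, so ρ_SOR = 0.9643.

ω* = 1.9643, ρ_SOR = 0.9643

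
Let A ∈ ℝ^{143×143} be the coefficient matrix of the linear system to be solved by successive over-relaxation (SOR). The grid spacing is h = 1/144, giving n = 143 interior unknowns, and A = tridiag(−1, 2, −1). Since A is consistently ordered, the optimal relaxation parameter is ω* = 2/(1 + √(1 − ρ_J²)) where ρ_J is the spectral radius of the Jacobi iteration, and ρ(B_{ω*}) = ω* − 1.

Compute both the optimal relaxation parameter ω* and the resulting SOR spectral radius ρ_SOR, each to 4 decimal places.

spectrum of D⁻¹(L+U) = {cos(kπ/144) : 1≤k≤143}; ρ_J = cos(π/144) = 0.9998.
√(1−ρ_J²) = |sin(π/144)| = 0.02181
Young: ω* = 2/(1+√(1−ρ_J²)) = 2/(1+0.02181) = 2/1.02181 = 1.9573.
ρ_SOR = ω* − 1 = 1.9573 − 1 = 0.9573.

ω* = 1.9573, ρ_SOR = 0.9573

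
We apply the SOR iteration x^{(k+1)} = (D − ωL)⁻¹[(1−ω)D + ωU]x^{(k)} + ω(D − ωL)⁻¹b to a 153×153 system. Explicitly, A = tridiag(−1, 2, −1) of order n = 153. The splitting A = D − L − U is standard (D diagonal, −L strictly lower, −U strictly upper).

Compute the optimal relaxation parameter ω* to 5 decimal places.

n=153: λ(B_J) = 1 − λ(A)/2 = cos(kπ/154); k=1 gives ρ_J = 0.99979.
1 − cos²(π/154) = sin²(π/154) ⇒ √(1−ρ_J²) = sin(π/154) = 0.020399.
[ω*] 2 ÷ (1 + 0.020399) = 2 ÷ 1.020399 = 1.96002.
At ω = 1.96002 every |λ(B_ω)| = ω−1, so ρ_SOR = 0.96002.

ω* = 1.96002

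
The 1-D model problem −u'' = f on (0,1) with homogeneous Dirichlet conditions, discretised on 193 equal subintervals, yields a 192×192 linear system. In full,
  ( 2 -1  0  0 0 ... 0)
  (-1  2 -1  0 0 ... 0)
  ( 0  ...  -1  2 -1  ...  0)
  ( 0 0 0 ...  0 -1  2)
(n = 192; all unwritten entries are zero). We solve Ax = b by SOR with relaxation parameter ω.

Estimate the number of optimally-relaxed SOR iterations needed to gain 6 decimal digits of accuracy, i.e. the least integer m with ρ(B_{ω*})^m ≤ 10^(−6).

ρ_J = max_k |cos(kπ/193)| = cos(π/193) = 0.9998675
√(1−ρ_J²) = |sin(π/193)| = 0.0162770
Then 2/(1+√(1−ρ_J²)) = 2/(1+0.0162770); ω* = 2/1.0162770 = 1.9679674.
At ω = 1.9679674 every |λ(B_ω)| = ω−1, so ρ_SOR = 0.9679674.
Need (0.9679674)^m ≤ 10^(−6): m ≥ 6·ln10/|ln 0.9679674| = 13.8155/0.0325569 = 424.349 ⇒ m = 425.

m = 425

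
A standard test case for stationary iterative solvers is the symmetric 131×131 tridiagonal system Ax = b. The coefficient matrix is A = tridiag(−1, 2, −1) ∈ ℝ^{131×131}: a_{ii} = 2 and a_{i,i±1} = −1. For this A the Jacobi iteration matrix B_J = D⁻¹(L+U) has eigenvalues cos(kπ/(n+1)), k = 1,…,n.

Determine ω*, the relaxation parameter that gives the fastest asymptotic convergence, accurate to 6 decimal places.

With n=131, ρ(Jacobi) = cos(π/132) = 0.999717.
√(1−ρ_J²) = |sin(π/132)| = 0.0237977
Young: ω* = 2/(1+√(1−ρ_J²)) = 2/(1+0.0237977) = 2/1.0237977 = 1.953511.
Hence ρ(B_{ω*}) = 1.953511 − 1 = 0.953511.

ω* = 1.953511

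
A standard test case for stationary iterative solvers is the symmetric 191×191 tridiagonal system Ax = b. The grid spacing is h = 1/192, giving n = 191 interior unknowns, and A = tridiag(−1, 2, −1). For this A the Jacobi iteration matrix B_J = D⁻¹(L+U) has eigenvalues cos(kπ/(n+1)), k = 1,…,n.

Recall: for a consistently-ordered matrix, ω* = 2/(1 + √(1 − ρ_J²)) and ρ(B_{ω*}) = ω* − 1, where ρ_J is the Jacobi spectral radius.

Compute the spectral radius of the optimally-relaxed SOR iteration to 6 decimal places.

ρ_SOR = 0.967803

B_J for the 191×191 system has eigenvalues cos(kπ/192); ρ_J = cos(π/192) = 0.999866.
√(1−ρ_J²) simplifies to sin(π/192) = 0.0163617.
[ω*] 2 ÷ (1 + 0.0163617) = 2 ÷ 1.0163617 = 1.967803.
and ρ(B_{ω*}) = 1.967803 − 1 = 0.967803.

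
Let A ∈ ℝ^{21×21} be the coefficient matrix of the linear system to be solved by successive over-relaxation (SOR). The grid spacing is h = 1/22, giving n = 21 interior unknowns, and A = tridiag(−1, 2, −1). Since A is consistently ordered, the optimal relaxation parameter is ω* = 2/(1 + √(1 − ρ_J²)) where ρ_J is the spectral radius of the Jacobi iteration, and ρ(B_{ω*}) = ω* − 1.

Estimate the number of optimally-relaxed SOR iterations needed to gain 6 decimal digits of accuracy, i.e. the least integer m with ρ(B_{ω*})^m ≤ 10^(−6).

½·tridiag(1,0,1) at n=21: λ_k = cos(kπ/22); max |λ| at k=1 ⇒ ρ_J = cos(π/22) ≈ 0.9898214.
root = sin(π/22) = 0.1423148  (since 1−cos² = sin²).
[ω*] 2 ÷ (1 + 0.1423148) = 2 ÷ 1.1423148 = 1.7508309.
At ω = 1.7508309 every |λ(B_ω)| = ω−1, so ρ_SOR = 0.7508309.
m ≥ 6·ln10 / (−ln 0.7508309) = 48.209; smallest integer m = 49.

m = 49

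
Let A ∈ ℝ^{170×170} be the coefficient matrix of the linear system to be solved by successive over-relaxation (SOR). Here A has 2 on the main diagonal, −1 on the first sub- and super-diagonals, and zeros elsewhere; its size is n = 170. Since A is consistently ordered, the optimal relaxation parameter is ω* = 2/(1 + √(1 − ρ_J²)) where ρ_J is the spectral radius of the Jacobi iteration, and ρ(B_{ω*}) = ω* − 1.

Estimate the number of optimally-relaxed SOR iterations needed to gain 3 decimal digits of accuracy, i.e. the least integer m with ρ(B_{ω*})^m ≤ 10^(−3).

[ρ_J] n=170: ρ(B_J) = cos(π/(n+1)) = cos(π/171) = 0.9998312.
1 − cos²(π/171) = sin²(π/171) ⇒ √(1−ρ_J²) = sin(π/171) = 0.0183709.
ω* = 2/(1 + 0.0183709) = 2/1.0183709 = 1.9639210.
ρ_SOR = ω* − 1 ≈ 0.9639210.
For 3 digits: m = 3·ln10 / (−ln 0.9639210) = 6.90776/0.0367459 = 187.987; round up → m = 188.

m = 188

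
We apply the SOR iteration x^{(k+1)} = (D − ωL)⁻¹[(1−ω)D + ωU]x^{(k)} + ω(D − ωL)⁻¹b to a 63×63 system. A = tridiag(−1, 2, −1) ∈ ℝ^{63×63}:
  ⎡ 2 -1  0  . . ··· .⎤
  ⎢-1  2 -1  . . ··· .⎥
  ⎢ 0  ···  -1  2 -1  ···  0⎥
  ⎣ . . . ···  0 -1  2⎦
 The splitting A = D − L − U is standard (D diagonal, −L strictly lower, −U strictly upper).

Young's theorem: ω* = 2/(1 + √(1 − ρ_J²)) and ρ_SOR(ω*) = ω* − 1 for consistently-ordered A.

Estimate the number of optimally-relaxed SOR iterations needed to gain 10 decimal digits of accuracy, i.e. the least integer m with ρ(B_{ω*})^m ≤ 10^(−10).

m = 235

ρ_J = max_k |cos(kπ/64)| = cos(π/64) = 0.9987955
root = sin(π/64) = 0.0490677  (since 1−cos² = sin²).
[ω*] 2 ÷ (1 + 0.0490677) = 2 ÷ 1.0490677 = 1.9064547.
Hence ρ(B_{ω*}) = 1.9064547 − 1 = 0.9064547.
ρ_SOR^m ≤ 10^(−10) ⇔ m ≥ 10·ln10/(−ln 0.9064547) = 23.0259/0.0982142 = 234.446; m = ⌈234.446⌉ = 235.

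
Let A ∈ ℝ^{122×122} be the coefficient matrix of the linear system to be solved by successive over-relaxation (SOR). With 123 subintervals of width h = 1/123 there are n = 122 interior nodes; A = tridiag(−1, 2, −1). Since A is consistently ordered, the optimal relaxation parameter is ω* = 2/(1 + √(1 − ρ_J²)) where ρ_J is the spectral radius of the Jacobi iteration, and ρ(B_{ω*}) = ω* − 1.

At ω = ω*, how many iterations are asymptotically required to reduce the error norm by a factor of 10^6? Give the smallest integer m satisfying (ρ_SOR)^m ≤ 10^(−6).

m = 271

With n=122, ρ(Jacobi) = cos(π/123) = 0.9996738.
1 − cos²(π/123) = sin²(π/123) ⇒ √(1−ρ_J²) = sin(π/123) = 0.0255386.
ω* = 2/(1+0.0255386) = 1.9501948
[ρ_SOR] ω* − 1 = 0.9501948.
Need (0.9501948)^m ≤ 10^(−6): m ≥ 6·ln10/|ln 0.9501948| = 13.8155/0.0510883 = 270.424 ⇒ m = 271.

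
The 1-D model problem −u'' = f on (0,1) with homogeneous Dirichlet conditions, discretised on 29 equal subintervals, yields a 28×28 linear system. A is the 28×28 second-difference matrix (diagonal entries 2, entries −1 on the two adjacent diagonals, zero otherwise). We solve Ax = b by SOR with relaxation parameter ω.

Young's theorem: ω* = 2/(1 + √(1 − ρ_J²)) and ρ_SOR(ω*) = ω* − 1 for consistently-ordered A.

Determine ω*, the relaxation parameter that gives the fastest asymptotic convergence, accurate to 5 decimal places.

ω* = 1.80486

½·tridiag(1,0,1) at n=28: λ_k = cos(kπ/29); max |λ| at k=1 ⇒ ρ_J = cos(π/29) ≈ 0.99414.
√(1−ρ_J²) simplifies to sin(π/29) = 0.108119.
Then 2/(1+√(1−ρ_J²)) = 2/(1+0.108119); ω* = 2/1.108119 = 1.80486.
ρ_SOR = ω* − 1 ≈ 0.80486.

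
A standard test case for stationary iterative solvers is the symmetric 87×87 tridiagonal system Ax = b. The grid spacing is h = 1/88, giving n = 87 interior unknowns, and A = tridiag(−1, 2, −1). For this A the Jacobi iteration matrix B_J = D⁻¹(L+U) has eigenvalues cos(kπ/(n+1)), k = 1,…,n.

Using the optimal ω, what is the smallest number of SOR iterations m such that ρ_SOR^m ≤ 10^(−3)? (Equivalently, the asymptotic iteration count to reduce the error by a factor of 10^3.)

With n=87, ρ(Jacobi) = cos(π/88) = 0.9993628.
√(1−ρ_J²) simplifies to sin(π/88) = 0.0356923.
ω* = 2/(1 + 0.0356923) = 2/1.0356923 = 1.9310755.
ρ_SOR = ω* − 1 = 1.9310755 − 1 = 0.9310755.
Need (0.9310755)^m ≤ 10^(−3): m ≥ 3·ln10/|ln 0.9310755| = 6.90776/0.0714149 = 96.727 ⇒ m = 97.

m = 97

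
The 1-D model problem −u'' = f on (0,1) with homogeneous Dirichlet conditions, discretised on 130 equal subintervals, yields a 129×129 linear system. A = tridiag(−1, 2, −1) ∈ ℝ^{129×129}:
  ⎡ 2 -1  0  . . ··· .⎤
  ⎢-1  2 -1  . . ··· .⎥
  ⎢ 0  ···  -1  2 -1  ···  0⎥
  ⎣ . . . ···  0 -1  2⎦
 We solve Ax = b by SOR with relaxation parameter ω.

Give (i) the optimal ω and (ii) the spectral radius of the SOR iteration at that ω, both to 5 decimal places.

With n=129, ρ(Jacobi) = cos(π/130) = 0.99971.
1 − cos²(π/130) = sin²(π/130) ⇒ √(1−ρ_J²) = sin(π/130) = 0.024164.
ω* = 2/(1 + 0.024164) = 2/1.024164 = 1.95281.
ρ(B_{ω*}) = ω*−1 = 0.95281

ω* = 1.95281, ρ_SOR = 0.95281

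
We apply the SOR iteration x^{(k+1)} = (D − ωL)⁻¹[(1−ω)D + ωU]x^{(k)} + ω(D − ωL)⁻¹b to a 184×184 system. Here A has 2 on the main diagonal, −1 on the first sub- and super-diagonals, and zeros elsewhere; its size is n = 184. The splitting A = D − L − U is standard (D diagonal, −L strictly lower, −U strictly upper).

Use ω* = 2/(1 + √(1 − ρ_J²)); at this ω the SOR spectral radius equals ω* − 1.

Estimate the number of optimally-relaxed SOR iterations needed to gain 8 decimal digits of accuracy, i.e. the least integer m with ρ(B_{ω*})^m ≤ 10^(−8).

m = 543

With n=184, ρ(Jacobi) = cos(π/185) = 0.9998558.
√(1−ρ_J²) = |sin(π/185)| = 0.0169808
ω* = 2 / (1 + 0.0169808) = 2 / 1.0169808 ≈ 1.9666055.
At ω = 1.9666055 every |λ(B_ω)| = ω−1, so ρ_SOR = 0.9666055.
8·ln10 = 18.4207; −ln(0.9666055) = 0.0339648; m = ⌈18.4207/0.0339648⌉ = ⌈542.347⌉ = 543.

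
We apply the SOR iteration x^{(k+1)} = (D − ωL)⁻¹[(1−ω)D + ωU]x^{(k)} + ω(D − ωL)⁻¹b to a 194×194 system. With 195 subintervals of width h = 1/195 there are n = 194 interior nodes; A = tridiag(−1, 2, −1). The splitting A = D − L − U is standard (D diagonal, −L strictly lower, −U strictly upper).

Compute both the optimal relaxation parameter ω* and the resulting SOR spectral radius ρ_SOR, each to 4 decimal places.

spectrum of D⁻¹(L+U) = {cos(kπ/195) : 1≤k≤194}; ρ_J = cos(π/195) = 0.9999.
√(1−ρ_J²) simplifies to sin(π/195) = 0.01611.
[ω*] 2 ÷ (1 + 0.01611) = 2 ÷ 1.01611 = 1.9683.
ρ(B_{ω*}) = ω*−1 = 0.9683

ω* = 1.9683, ρ_SOR = 0.9683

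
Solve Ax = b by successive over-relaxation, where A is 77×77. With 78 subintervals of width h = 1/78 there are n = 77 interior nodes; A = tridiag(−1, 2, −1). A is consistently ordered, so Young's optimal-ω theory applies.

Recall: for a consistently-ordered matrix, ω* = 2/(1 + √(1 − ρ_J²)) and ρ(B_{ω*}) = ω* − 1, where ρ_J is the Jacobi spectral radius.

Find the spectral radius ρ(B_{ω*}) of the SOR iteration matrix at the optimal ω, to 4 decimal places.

ρ_SOR = 0.9226

spectrum of D⁻¹(L+U) = {cos(kπ/78) : 1≤k≤77}; ρ_J = cos(π/78) = 0.9992.
root = sin(π/78) = 0.04027  (since 1−cos² = sin²).
ω* = 2/(1 + 0.04027) = 2/1.04027 = 1.9226.
ρ_SOR = ω* − 1 = 1.9226 − 1 = 0.9226.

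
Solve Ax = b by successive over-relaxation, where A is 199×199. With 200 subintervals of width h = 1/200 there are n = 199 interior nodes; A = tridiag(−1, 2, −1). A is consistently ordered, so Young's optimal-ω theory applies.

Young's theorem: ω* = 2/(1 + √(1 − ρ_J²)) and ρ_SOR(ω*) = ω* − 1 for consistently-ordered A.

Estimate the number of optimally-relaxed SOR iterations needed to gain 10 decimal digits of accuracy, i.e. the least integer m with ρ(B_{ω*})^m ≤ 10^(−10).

[ρ_J] n=199: ρ(B_J) = cos(π/(n+1)) = cos(π/200) = 0.9998766.
√(1−ρ_J²) = |sin(π/200)| = 0.0157073
Young: ω* = 2/(1+√(1−ρ_J²)) = 2/(1+0.0157073) = 2/1.0157073 = 1.9690712.
Hence ρ(B_{ω*}) = 1.9690712 − 1 = 0.9690712.
For 10 digits: m = 10·ln10 / (−ln 0.9690712) = 23.0259/0.0314172 = 732.907; round up → m = 733.

m = 733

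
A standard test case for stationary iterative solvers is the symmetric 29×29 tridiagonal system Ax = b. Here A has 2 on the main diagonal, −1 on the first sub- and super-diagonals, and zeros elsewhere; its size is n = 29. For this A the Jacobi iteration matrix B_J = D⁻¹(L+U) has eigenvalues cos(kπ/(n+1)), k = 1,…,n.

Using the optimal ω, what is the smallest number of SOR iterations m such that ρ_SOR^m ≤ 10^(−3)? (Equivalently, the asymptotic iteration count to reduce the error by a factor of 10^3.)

m = 33

½·tridiag(1,0,1) at n=29: λ_k = cos(kπ/30); max |λ| at k=1 ⇒ ρ_J = cos(π/30) ≈ 0.9945219.
√(1 − cos²(π/30)) = sin(π/30) ≈ 0.1045285.
ω* = 2 / (1 + 0.1045285) = 2 / 1.1045285 ≈ 1.8107274.
At ω = 1.8107274 every |λ(B_ω)| = ω−1, so ρ_SOR = 0.8107274.
m ≥ 3·ln10 / (−ln 0.8107274) = 32.922; smallest integer m = 33.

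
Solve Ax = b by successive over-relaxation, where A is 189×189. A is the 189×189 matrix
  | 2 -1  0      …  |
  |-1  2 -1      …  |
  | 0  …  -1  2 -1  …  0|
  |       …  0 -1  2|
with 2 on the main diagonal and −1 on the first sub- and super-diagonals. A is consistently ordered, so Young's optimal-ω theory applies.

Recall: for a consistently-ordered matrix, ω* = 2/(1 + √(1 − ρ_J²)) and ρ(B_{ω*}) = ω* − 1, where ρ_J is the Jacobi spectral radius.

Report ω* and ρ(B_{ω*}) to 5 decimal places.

ω* = 1.96747, ρ_SOR = 0.96747

ρ_J = max_k |cos(kπ/190)| = cos(π/190) = 0.99986
root = sin(π/190) = 0.016534  (since 1−cos² = sin²).
So ω* = 2/1.016534 = 1.96747 (Young).
[ρ_SOR] ω* − 1 = 0.96747.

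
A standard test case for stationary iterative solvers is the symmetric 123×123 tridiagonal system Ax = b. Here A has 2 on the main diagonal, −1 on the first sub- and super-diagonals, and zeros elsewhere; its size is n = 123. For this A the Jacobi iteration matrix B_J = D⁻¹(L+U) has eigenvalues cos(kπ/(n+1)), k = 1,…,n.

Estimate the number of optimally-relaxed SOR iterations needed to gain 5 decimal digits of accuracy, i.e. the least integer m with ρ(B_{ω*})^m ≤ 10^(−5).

n=123: λ(B_J) = 1 − λ(A)/2 = cos(kπ/124); k=1 gives ρ_J = 0.9996791.
√(1 − cos²(π/124)) = sin(π/124) ≈ 0.0253327.
ω* = 2 / (1 + 0.0253327) = 2 / 1.0253327 ≈ 1.9505864.
ρ(B_{ω*}) = ω*−1 = 0.9505864
m ≥ 5·ln10 / (−ln 0.9505864) = 227.186; smallest integer m = 228.

m = 228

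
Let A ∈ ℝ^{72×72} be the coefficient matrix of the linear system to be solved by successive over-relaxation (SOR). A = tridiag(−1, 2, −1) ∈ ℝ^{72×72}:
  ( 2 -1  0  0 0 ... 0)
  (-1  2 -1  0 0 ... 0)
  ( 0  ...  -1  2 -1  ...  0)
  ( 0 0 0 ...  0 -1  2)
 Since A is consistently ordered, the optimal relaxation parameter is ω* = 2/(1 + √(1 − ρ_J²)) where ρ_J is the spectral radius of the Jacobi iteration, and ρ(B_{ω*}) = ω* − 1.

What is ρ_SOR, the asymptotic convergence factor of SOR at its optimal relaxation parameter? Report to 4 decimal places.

spectrum of D⁻¹(L+U) = {cos(kπ/73) : 1≤k≤72}; ρ_J = cos(π/73) = 0.9991.
√(1 − cos²(π/73)) = sin(π/73) ≈ 0.04302.
ω* = 2 / (1 + 0.04302) = 2 / 1.04302 ≈ 1.9175.
ρ(B_{ω*}) = ω*−1 = 0.9175

ρ_SOR = 0.9175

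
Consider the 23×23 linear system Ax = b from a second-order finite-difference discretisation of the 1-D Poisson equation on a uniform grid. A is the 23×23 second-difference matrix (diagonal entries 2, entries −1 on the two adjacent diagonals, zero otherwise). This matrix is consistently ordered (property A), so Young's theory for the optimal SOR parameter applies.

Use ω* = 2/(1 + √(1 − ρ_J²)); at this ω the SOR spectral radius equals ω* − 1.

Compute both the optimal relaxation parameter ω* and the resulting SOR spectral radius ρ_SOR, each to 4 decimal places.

ω* = 1.7691, ρ_SOR = 0.7691

spectrum of D⁻¹(L+U) = {cos(kπ/24) : 1≤k≤23}; ρ_J = cos(π/24) = 0.9914.
1 − cos²(π/24) = sin²(π/24) ⇒ √(1−ρ_J²) = sin(π/24) = 0.13053.
ω* = 2 / (1 + 0.13053) = 2 / 1.13053 ≈ 1.7691.
At ω = 1.7691 every |λ(B_ω)| = ω−1, so ρ_SOR = 0.7691.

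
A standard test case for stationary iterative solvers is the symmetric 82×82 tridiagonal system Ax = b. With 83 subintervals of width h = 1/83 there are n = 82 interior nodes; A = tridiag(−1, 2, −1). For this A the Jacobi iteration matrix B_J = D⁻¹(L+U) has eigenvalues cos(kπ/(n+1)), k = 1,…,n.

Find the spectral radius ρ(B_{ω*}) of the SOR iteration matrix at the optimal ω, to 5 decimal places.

ρ_SOR = 0.92708

spectrum of D⁻¹(L+U) = {cos(kπ/83) : 1≤k≤82}; ρ_J = cos(π/83) = 0.99928.
√(1−ρ_J²) simplifies to sin(π/83) = 0.037841.
Young: ω* = 2/(1+√(1−ρ_J²)) = 2/(1+0.037841) = 2/1.037841 = 1.92708.
At ω = 1.92708 every |λ(B_ω)| = ω−1, so ρ_SOR = 0.92708.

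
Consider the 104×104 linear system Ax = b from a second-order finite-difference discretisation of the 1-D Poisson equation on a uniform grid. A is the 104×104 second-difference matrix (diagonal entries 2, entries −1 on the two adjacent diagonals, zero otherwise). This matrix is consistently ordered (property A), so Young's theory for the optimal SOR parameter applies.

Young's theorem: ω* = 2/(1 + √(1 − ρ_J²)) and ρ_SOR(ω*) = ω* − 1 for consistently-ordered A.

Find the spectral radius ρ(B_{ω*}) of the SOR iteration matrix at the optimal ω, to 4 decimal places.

ρ_SOR = 0.9419

spectrum of D⁻¹(L+U) = {cos(kπ/105) : 1≤k≤104}; ρ_J = cos(π/105) = 0.9996.
root = sin(π/105) = 0.02992  (since 1−cos² = sin²).
So ω* = 2/1.02992 = 1.9419 (Young).
ρ(B_{ω*}) = ω*−1 = 0.9419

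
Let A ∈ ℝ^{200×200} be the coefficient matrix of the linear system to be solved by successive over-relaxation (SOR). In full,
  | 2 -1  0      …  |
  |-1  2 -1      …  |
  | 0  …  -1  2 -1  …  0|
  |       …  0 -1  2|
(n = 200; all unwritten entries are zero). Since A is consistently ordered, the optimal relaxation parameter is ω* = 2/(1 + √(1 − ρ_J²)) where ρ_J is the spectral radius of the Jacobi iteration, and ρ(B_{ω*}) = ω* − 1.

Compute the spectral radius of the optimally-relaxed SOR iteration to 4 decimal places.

ρ_SOR = 0.9692

spectrum of D⁻¹(L+U) = {cos(kπ/201) : 1≤k≤200}; ρ_J = cos(π/201) = 0.9999.
root = sin(π/201) = 0.01563  (since 1−cos² = sin²).
ω* = 2/(1 + 0.01563) = 2/1.01563 = 1.9692.
At ω = 1.9692 every |λ(B_ω)| = ω−1, so ρ_SOR = 0.9692.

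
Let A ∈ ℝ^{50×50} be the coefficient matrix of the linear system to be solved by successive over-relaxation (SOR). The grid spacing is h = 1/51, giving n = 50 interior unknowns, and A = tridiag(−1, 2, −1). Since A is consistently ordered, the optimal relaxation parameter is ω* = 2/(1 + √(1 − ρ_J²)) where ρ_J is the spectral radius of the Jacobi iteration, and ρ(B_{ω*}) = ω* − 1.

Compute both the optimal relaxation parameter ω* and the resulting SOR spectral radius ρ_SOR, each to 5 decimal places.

ω* = 1.88402, ρ_SOR = 0.88402

n=50: λ(B_J) = 1 − λ(A)/2 = cos(kπ/51); k=1 gives ρ_J = 0.99810.
root = sin(π/51) = 0.061561  (since 1−cos² = sin²).
Young: ω* = 2/(1+√(1−ρ_J²)) = 2/(1+0.061561) = 2/1.061561 = 1.88402.
[ρ_SOR] ω* − 1 = 0.88402.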